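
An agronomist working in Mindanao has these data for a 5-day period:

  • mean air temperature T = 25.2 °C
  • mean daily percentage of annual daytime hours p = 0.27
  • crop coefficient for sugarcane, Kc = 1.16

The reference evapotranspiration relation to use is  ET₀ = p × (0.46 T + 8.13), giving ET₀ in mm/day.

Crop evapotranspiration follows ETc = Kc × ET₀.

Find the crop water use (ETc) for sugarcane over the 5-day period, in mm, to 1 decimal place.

ET₀ = 0.27 × (0.46 × 25.2 + 8.13) = 0.27 × 19.722 = 5.3249 mm/d
ETc = Kc × ET₀ = 1.16 × 5.3249 = 6.1769 mm/d
Over 5 days: 6.1769 × 5 = 30.885 mm

30.9 mm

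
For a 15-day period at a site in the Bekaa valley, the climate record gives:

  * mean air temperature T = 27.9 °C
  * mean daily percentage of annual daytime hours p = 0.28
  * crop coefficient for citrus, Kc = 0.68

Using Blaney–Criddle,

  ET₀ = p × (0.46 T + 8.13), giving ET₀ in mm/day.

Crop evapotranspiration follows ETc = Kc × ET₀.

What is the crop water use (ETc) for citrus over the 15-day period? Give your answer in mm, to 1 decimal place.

ET₀ = 0.28 × (0.46 × 27.9 + 8.13) = 0.28 × 20.964 = 5.8699 mm/d
ETc = Kc × ET₀ = 0.68 × 5.8699 = 3.9915 mm/d
Over 15 days: 3.9915 × 15 = 59.873 mm

59.9 mm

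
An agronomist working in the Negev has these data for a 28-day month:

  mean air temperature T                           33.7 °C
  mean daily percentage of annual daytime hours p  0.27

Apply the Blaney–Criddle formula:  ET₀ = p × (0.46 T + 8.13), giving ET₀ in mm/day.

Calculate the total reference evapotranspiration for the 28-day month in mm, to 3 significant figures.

ET₀ = 0.27 × (0.46 × 33.7 + 8.13) = 0.27 × 23.632 = 6.3806 mm/d
Monthly total = 6.3806 × 28 = 178.657 mm

179 mm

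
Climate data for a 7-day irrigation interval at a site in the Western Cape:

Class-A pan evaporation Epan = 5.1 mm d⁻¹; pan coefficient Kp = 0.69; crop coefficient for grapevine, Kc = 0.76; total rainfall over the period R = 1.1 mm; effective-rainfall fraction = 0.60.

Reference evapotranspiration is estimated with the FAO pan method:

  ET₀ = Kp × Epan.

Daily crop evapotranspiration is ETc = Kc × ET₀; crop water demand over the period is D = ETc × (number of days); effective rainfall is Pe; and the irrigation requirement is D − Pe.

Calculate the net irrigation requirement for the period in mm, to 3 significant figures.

ET₀ = 0.69 × 5.1 = 3.5190 mm/d
ETc = Kc × ET₀ = 0.76 × 3.5190 = 2.6744 mm/d
Crop demand D = ETc × 7 d = 2.6744 × 7 = 18.721 mm
Pe = 0.60 × 1.1 = 0.660 mm
D − Pe = 18.721 − 0.660 = 18.061 mm

18.1 mm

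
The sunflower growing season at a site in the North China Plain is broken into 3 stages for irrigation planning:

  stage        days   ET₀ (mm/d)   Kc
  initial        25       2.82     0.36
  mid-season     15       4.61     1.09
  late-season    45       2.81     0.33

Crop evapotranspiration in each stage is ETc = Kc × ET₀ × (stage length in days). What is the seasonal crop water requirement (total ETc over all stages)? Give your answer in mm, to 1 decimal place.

initial: 0.36 × 2.82 × 25 = 25.38 mm
mid-season: 1.09 × 4.61 × 15 = 75.37 mm
late-season: 0.33 × 2.81 × 45 = 41.73 mm
Seasonal total = 142.48 mm

142.5 mm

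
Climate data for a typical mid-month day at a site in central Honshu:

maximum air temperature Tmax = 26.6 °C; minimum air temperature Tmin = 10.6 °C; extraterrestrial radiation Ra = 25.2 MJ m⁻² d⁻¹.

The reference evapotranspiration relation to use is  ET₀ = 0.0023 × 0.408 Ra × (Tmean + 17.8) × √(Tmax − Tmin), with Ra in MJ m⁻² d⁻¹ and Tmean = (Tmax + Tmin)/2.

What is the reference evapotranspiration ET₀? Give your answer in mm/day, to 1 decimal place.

Tmean = (26.6 + 10.6)/2 = 18.60 °C
0.408 Ra = 0.408 × 25.2 = 10.2816 mm/d equivalent
ET₀ = 0.0023 × 10.2816 × (18.60 + 17.8) × √16.0 = 0.0023 × 10.2816 × 36.40 × 4.0000 = 3.4431 mm/d

3.4 mm/day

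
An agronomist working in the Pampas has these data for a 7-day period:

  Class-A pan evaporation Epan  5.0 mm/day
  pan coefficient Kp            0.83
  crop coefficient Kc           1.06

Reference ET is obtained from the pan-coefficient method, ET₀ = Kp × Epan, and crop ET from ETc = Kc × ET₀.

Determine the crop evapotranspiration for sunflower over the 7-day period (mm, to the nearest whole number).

31 mm

ET₀ = 0.83 × 5.0 = 4.1500 mm/d
ETc = Kc × ET₀ = 1.06 × 4.1500 = 4.3990 mm/d
Over 7 days: 4.3990 × 7 = 30.793 mm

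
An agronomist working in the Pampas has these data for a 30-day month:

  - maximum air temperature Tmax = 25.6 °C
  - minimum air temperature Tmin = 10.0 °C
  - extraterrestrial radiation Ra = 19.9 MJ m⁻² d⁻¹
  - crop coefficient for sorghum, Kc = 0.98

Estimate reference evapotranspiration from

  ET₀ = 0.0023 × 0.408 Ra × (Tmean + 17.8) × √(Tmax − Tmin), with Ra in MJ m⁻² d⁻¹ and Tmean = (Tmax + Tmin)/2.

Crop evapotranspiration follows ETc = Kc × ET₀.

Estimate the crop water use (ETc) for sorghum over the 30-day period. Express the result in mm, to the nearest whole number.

77 mm

Tmean = (25.6 + 10.0)/2 = 17.80 °C
0.408 Ra = 0.408 × 19.9 = 8.1192 mm/d equivalent
ET₀ = 0.0023 × 8.1192 × (17.80 + 17.8) × √15.6 = 0.0023 × 8.1192 × 35.60 × 3.9497 = 2.6258 mm/d
ETc = Kc × ET₀ = 0.98 × 2.6258 = 2.5733 mm/d
Over 30 days: 2.5733 × 30 = 77.199 mm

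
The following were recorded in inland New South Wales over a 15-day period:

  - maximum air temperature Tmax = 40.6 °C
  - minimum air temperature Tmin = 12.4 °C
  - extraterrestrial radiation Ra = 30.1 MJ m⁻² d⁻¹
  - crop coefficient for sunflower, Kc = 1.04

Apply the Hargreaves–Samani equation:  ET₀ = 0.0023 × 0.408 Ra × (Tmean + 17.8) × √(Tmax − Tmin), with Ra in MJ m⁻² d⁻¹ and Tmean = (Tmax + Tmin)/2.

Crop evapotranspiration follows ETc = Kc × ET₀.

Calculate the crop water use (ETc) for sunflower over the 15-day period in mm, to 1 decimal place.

Tmean = (40.6 + 12.4)/2 = 26.50 °C
0.408 Ra = 0.408 × 30.1 = 12.2808 mm/d equivalent
ET₀ = 0.0023 × 12.2808 × (26.50 + 17.8) × √28.2 = 0.0023 × 12.2808 × 44.30 × 5.3104 = 6.6449 mm/d
ETc = Kc × ET₀ = 1.04 × 6.6449 = 6.9107 mm/d
Over 15 days: 6.9107 × 15 = 103.661 mm

103.7 mm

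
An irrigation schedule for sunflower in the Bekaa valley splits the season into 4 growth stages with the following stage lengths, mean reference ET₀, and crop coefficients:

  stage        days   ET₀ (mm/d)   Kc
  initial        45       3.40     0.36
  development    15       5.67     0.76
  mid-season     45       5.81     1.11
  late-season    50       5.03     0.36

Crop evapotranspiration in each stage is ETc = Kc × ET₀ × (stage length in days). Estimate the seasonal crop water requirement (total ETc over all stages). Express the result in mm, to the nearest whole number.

initial: 0.36 × 3.40 × 45 = 55.08 mm
development: 0.76 × 5.67 × 15 = 64.64 mm
mid-season: 1.11 × 5.81 × 45 = 290.21 mm
late-season: 0.36 × 5.03 × 50 = 90.54 mm
Seasonal total = 500.47 mm

500 mm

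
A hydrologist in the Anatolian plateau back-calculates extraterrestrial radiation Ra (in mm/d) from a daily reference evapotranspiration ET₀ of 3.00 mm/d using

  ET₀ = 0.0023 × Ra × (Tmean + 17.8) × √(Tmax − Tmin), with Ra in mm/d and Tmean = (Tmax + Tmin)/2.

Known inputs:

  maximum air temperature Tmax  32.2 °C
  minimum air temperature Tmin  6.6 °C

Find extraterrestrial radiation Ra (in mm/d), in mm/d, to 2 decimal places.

6.93 mm/d

Tmean = 19.40 °C; √ΔT = 5.0596
Ra = ET₀ / [0.0023 × (Tmean+17.8) × √ΔT] = 3.00 / (0.0023 × 37.20 × 5.0596) = 6.930 mm/d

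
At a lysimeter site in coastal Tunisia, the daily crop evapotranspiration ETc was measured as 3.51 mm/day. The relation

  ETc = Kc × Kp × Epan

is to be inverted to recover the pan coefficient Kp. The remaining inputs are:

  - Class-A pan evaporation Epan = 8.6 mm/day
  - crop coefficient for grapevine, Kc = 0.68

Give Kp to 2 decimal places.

0.60

ETc = Kc × Kp × Epan  ⇒  Kp = ETc / (Kc × Epan)
Kp = 3.51 / (0.68 × 8.6) = 3.51 / 5.848 = 0.6002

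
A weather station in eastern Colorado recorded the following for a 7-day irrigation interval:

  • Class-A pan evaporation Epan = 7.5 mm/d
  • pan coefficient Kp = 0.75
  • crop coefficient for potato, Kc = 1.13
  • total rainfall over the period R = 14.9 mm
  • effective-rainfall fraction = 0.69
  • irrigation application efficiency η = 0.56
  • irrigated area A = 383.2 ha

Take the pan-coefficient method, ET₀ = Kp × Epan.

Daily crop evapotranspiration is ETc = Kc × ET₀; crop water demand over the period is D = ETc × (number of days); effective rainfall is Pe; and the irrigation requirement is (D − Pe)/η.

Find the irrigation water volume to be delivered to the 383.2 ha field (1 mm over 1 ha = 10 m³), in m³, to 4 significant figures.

ET₀ = 0.75 × 7.5 = 5.6250 mm/d
ETc = Kc × ET₀ = 1.13 × 5.6250 = 6.3563 mm/d
Crop demand D = ETc × 7 d = 6.3563 × 7 = 44.494 mm
Pe = 0.69 × 14.9 = 10.281 mm
D − Pe = 44.494 − 10.281 = 34.213 mm
Gross irrigation = 34.213 / 0.56 = 61.095 mm
Volume = 61.095 mm × 383.2 ha × 10 = 234116.0 m³

234100 m³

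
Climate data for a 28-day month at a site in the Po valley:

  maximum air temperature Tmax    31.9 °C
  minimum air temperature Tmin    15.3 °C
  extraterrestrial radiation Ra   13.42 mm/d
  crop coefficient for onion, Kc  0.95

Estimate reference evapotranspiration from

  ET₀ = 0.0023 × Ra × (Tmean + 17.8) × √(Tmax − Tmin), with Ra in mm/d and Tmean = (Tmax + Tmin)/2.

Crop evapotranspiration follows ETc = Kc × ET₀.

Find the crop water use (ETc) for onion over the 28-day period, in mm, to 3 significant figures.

Tmean = (31.9 + 15.3)/2 = 23.60 °C
ET₀ = 0.0023 × 13.42 × (23.60 + 17.8) × √16.6 = 0.0023 × 13.42 × 41.40 × 4.0743 = 5.2064 mm/d
ETc = Kc × ET₀ = 0.95 × 5.2064 = 4.9461 mm/d
Over 28 days: 4.9461 × 28 = 138.491 mm

138 mm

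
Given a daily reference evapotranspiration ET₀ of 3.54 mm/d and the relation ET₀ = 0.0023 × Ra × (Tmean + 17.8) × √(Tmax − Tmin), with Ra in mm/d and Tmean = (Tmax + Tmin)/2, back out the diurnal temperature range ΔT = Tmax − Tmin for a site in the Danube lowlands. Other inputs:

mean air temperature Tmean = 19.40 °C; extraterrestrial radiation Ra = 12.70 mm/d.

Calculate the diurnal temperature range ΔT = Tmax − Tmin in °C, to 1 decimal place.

√ΔT = ET₀ / [0.0023 × Ra × (Tmean+17.8)] = 3.54 / (0.0023 × 12.70 × 37.20) = 3.2578
ΔT = 3.2578² = 10.613 °C

10.6 °C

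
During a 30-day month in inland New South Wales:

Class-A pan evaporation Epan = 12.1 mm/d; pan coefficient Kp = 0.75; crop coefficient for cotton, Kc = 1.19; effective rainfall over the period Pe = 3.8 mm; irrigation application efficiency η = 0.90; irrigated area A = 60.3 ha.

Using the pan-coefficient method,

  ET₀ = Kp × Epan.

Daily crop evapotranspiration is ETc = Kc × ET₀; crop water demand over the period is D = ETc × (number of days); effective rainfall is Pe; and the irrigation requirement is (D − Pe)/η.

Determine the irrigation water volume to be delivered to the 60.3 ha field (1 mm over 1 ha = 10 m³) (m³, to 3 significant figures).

ET₀ = 0.75 × 12.1 = 9.0750 mm/d
ETc = Kc × ET₀ = 1.19 × 9.0750 = 10.7993 mm/d
Crop demand D = ETc × 30 d = 10.7993 × 30 = 323.979 mm
D − Pe = 323.979 − 3.8 = 320.179 mm
Gross irrigation = 320.179 / 0.90 = 355.754 mm
Volume = 355.754 mm × 60.3 ha × 10 = 214519.7 m³

215000 m³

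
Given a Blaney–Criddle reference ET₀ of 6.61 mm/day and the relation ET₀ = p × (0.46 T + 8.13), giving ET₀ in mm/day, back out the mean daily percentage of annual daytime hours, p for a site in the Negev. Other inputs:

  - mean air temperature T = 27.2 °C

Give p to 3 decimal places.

0.320

p = ET₀ / (0.46 T + 8.13) = 6.61 / (0.46 × 27.2 + 8.13) = 6.61 / 20.642 = 0.3202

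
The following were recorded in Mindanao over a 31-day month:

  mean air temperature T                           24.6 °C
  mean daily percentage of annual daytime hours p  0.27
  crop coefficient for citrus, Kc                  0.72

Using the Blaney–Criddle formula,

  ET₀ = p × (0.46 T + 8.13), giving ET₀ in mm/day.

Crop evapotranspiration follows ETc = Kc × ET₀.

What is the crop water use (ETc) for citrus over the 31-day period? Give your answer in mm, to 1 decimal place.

ET₀ = 0.27 × (0.46 × 24.6 + 8.13) = 0.27 × 19.446 = 5.2504 mm/d
ETc = Kc × ET₀ = 0.72 × 5.2504 = 3.7803 mm/d
Over 31 days: 3.7803 × 31 = 117.189 mm

117.2 mm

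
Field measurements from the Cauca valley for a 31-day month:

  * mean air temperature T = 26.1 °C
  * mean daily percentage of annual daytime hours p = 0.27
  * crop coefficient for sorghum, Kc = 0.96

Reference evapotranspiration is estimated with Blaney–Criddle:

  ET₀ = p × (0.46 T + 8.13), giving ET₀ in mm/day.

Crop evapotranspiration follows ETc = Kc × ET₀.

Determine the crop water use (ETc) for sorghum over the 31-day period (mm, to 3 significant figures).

162 mm

ET₀ = 0.27 × (0.46 × 26.1 + 8.13) = 0.27 × 20.136 = 5.4367 mm/d
ETc = Kc × ET₀ = 0.96 × 5.4367 = 5.2192 mm/d
Over 31 days: 5.2192 × 31 = 161.795 mm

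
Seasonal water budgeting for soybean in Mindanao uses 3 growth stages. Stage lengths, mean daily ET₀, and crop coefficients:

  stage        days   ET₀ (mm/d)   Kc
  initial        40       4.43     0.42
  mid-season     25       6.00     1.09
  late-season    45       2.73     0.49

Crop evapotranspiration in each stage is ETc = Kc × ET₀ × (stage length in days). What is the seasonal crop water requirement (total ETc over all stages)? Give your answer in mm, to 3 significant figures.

initial: 0.42 × 4.43 × 40 = 74.42 mm
mid-season: 1.09 × 6.00 × 25 = 163.50 mm
late-season: 0.49 × 2.73 × 45 = 60.20 mm
Seasonal total = 298.12 mm

298 mm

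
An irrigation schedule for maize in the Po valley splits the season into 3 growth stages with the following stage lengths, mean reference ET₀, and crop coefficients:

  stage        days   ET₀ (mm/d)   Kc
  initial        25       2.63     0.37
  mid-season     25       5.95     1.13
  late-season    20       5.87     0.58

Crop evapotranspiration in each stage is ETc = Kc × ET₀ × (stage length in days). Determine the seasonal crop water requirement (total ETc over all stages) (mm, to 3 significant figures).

261 mm

initial: 0.37 × 2.63 × 25 = 24.33 mm
mid-season: 1.13 × 5.95 × 25 = 168.09 mm
late-season: 0.58 × 5.87 × 20 = 68.09 mm
Seasonal total = 260.51 mm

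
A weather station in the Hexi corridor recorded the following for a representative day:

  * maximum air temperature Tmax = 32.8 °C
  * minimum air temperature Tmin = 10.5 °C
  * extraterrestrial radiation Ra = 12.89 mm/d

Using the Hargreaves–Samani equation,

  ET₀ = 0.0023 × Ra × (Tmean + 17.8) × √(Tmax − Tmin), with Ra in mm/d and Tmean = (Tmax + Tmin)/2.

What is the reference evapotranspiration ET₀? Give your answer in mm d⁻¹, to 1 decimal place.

Tmean = (32.8 + 10.5)/2 = 21.65 °C
ET₀ = 0.0023 × 12.89 × (21.65 + 17.8) × √22.3 = 0.0023 × 12.89 × 39.45 × 4.7223 = 5.5231 mm/d

5.5 mm d⁻¹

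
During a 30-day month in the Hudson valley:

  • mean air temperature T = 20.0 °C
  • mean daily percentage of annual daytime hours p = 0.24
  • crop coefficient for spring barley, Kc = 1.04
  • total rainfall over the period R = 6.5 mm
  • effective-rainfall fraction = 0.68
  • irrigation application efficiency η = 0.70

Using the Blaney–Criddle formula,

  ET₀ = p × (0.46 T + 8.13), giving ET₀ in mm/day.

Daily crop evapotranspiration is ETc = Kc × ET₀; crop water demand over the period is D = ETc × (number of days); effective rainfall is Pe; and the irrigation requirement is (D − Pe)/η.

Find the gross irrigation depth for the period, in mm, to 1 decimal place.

ET₀ = 0.24 × (0.46 × 20.0 + 8.13) = 0.24 × 17.330 = 4.1592 mm/d
ETc = Kc × ET₀ = 1.04 × 4.1592 = 4.3256 mm/d
Crop demand D = ETc × 30 d = 4.3256 × 30 = 129.768 mm
Pe = 0.68 × 6.5 = 4.420 mm
D − Pe = 129.768 − 4.420 = 125.348 mm
Gross irrigation = 125.348 / 0.70 = 179.069 mm

179.1 mm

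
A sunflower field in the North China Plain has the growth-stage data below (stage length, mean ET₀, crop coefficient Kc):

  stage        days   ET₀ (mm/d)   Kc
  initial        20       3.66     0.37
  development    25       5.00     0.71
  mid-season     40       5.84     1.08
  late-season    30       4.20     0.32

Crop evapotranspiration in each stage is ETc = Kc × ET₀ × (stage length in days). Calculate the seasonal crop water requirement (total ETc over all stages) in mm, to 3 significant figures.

initial: 0.37 × 3.66 × 20 = 27.08 mm
development: 0.71 × 5.00 × 25 = 88.75 mm
mid-season: 1.08 × 5.84 × 40 = 252.29 mm
late-season: 0.32 × 4.20 × 30 = 40.32 mm
Seasonal total = 408.44 mm

408 mm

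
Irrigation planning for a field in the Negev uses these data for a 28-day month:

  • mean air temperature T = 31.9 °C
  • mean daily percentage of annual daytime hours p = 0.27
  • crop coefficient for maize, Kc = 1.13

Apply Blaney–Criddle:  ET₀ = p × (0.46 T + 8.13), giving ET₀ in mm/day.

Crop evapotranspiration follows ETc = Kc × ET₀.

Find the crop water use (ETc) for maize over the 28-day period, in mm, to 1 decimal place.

ET₀ = 0.27 × (0.46 × 31.9 + 8.13) = 0.27 × 22.804 = 6.1571 mm/d
ETc = Kc × ET₀ = 1.13 × 6.1571 = 6.9575 mm/d
Over 28 days: 6.9575 × 28 = 194.810 mm

194.8 mm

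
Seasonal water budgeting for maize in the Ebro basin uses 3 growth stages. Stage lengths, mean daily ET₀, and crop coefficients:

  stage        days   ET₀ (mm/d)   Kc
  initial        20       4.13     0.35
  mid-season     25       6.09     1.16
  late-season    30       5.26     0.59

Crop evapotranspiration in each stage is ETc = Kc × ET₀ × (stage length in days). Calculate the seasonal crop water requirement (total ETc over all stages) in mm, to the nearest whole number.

initial: 0.35 × 4.13 × 20 = 28.91 mm
mid-season: 1.16 × 6.09 × 25 = 176.61 mm
late-season: 0.59 × 5.26 × 30 = 93.10 mm
Seasonal total = 298.62 mm

299 mm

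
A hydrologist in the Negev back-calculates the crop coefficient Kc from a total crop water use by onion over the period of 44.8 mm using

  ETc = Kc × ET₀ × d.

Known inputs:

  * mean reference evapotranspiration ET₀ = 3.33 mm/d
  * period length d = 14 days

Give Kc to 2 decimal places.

0.96

ETc = Kc × ET₀ × d  ⇒  Kc = ETc / (ET₀ × d)
Kc = 44.8 / (3.33 × 14) = 44.8 / 46.62 = 0.9610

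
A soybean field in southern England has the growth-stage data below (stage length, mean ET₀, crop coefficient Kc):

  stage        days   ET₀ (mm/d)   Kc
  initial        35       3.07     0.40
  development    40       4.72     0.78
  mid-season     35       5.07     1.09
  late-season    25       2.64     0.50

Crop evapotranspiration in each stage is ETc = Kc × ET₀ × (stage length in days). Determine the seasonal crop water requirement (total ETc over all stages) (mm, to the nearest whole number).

initial: 0.40 × 3.07 × 35 = 42.98 mm
development: 0.78 × 4.72 × 40 = 147.26 mm
mid-season: 1.09 × 5.07 × 35 = 193.42 mm
late-season: 0.50 × 2.64 × 25 = 33.00 mm
Seasonal total = 416.66 mm

417 mm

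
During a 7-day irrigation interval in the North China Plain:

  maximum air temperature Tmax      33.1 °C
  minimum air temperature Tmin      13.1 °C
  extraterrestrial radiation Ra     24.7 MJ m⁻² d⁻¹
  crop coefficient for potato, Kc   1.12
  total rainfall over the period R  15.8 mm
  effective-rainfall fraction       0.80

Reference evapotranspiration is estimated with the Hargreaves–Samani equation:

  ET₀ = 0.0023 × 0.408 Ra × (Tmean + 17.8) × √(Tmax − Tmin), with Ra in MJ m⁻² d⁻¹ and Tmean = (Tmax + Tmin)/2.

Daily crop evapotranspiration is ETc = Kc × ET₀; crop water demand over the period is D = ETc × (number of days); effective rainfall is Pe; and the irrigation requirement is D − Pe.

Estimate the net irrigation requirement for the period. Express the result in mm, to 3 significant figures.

Tmean = (33.1 + 13.1)/2 = 23.10 °C
0.408 Ra = 0.408 × 24.7 = 10.0776 mm/d equivalent
ET₀ = 0.0023 × 10.0776 × (23.10 + 17.8) × √20.0 = 0.0023 × 10.0776 × 40.90 × 4.4721 = 4.2396 mm/d
ETc = Kc × ET₀ = 1.12 × 4.2396 = 4.7484 mm/d
Crop demand D = ETc × 7 d = 4.7484 × 7 = 33.239 mm
Pe = 0.80 × 15.8 = 12.640 mm
D − Pe = 33.239 − 12.640 = 20.599 mm

20.6 mm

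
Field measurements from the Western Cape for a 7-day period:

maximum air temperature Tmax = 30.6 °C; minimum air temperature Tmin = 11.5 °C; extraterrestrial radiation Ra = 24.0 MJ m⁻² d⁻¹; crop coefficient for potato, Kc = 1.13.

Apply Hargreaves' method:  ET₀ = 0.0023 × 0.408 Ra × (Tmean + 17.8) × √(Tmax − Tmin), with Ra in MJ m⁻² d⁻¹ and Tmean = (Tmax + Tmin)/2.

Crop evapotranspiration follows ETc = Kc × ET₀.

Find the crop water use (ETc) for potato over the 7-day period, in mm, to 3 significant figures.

30.2 mm

Tmean = (30.6 + 11.5)/2 = 21.05 °C
0.408 Ra = 0.408 × 24.0 = 9.7920 mm/d equivalent
ET₀ = 0.0023 × 9.7920 × (21.05 + 17.8) × √19.1 = 0.0023 × 9.7920 × 38.85 × 4.3704 = 3.8239 mm/d
ETc = Kc × ET₀ = 1.13 × 3.8239 = 4.3210 mm/d
Over 7 days: 4.3210 × 7 = 30.247 mm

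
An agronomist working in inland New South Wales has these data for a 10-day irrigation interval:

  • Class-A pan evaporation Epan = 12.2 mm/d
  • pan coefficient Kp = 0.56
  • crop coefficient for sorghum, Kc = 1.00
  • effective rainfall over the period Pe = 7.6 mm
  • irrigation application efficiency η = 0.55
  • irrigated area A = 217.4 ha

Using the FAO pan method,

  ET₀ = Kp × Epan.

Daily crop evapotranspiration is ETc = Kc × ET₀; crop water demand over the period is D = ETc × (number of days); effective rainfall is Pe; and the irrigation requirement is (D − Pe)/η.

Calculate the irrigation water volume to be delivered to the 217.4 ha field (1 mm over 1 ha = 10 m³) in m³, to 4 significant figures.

240000 m³

ET₀ = 0.56 × 12.2 = 6.8320 mm/d
ETc = Kc × ET₀ = 1.00 × 6.8320 = 6.8320 mm/d
Crop demand D = ETc × 10 d = 6.8320 × 10 = 68.320 mm
D − Pe = 68.320 − 7.6 = 60.720 mm
Gross irrigation = 60.720 / 0.55 = 110.400 mm
Volume = 110.400 mm × 217.4 ha × 10 = 240009.6 m³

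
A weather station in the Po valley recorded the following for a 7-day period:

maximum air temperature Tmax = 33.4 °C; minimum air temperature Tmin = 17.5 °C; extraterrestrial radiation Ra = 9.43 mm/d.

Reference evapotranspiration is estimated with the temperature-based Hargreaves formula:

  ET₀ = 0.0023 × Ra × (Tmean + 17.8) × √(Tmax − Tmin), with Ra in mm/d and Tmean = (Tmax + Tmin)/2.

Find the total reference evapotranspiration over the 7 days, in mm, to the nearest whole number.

Tmean = (33.4 + 17.5)/2 = 25.45 °C
ET₀ = 0.0023 × 9.43 × (25.45 + 17.8) × √15.9 = 0.0023 × 9.43 × 43.25 × 3.9875 = 3.7405 mm/d
Over 7 days: 3.7405 × 7 = 26.184 mm

26 mm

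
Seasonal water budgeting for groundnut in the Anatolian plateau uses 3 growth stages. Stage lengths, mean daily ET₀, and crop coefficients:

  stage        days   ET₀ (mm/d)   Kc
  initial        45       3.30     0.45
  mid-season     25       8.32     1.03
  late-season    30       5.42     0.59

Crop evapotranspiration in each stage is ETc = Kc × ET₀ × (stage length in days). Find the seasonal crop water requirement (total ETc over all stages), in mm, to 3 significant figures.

377 mm

initial: 0.45 × 3.30 × 45 = 66.83 mm
mid-season: 1.03 × 8.32 × 25 = 214.24 mm
late-season: 0.59 × 5.42 × 30 = 95.93 mm
Seasonal total = 377.00 mm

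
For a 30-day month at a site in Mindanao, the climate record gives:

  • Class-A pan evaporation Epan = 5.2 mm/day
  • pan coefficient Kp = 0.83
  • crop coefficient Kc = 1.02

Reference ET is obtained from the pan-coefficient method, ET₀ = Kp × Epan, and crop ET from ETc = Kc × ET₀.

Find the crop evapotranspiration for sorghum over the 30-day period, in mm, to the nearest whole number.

ET₀ = 0.83 × 5.2 = 4.3160 mm/d
ETc = Kc × ET₀ = 1.02 × 4.3160 = 4.4023 mm/d
Over 30 days: 4.4023 × 30 = 132.069 mm

132 mm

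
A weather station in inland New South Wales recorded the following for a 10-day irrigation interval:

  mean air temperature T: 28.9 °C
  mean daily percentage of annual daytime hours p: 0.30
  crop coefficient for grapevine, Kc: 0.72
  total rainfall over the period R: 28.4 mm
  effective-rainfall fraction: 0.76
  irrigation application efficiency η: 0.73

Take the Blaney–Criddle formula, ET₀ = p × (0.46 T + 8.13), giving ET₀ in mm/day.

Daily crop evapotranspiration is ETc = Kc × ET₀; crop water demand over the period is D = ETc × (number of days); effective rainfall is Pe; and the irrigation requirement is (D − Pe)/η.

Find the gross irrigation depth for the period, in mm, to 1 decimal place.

33.8 mm

ET₀ = 0.30 × (0.46 × 28.9 + 8.13) = 0.30 × 21.424 = 6.4272 mm/d
ETc = Kc × ET₀ = 0.72 × 6.4272 = 4.6276 mm/d
Crop demand D = ETc × 10 d = 4.6276 × 10 = 46.276 mm
Pe = 0.76 × 28.4 = 21.584 mm
D − Pe = 46.276 − 21.584 = 24.692 mm
Gross irrigation = 24.692 / 0.73 = 33.825 mm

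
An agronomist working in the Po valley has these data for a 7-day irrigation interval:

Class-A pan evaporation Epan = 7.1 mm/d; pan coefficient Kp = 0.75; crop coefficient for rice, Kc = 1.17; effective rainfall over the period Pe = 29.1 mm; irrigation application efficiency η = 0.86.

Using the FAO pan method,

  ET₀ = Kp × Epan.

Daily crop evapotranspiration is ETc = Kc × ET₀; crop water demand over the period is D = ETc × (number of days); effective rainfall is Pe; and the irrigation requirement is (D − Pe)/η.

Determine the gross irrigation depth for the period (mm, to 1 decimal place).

ET₀ = 0.75 × 7.1 = 5.3250 mm/d
ETc = Kc × ET₀ = 1.17 × 5.3250 = 6.2303 mm/d
Crop demand D = ETc × 7 d = 6.2303 × 7 = 43.612 mm
D − Pe = 43.612 − 29.1 = 14.512 mm
Gross irrigation = 14.512 / 0.86 = 16.874 mm

16.9 mm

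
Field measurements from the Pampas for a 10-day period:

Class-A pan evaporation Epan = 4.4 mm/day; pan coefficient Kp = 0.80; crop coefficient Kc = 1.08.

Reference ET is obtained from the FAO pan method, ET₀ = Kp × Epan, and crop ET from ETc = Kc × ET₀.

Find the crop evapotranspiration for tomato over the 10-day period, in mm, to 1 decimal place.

38.0 mm

ET₀ = 0.80 × 4.4 = 3.5200 mm/d
ETc = Kc × ET₀ = 1.08 × 3.5200 = 3.8016 mm/d
Over 10 days: 3.8016 × 10 = 38.016 mm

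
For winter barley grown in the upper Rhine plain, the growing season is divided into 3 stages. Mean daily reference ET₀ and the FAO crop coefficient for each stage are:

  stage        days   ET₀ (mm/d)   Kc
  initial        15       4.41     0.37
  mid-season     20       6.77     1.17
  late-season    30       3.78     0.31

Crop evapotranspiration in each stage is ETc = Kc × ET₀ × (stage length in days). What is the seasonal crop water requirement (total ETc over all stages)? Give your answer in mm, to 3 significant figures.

initial: 0.37 × 4.41 × 15 = 24.48 mm
mid-season: 1.17 × 6.77 × 20 = 158.42 mm
late-season: 0.31 × 3.78 × 30 = 35.15 mm
Seasonal total = 218.05 mm

218 mm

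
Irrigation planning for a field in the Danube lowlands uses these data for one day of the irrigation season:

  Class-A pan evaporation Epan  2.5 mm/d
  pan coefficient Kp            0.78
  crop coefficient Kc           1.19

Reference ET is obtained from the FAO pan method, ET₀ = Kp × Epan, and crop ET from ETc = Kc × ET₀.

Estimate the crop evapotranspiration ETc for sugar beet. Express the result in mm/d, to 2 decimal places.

ET₀ = 0.78 × 2.5 = 1.9500 mm/d
ETc = Kc × ET₀ = 1.19 × 1.9500 = 2.3205 mm/d

2.32 mm/d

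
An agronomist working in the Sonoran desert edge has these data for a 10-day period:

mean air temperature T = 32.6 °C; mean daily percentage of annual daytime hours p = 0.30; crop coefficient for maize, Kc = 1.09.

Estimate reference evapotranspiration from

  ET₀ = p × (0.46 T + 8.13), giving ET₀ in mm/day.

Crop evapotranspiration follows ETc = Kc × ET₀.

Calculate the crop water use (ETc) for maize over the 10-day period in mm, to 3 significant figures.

75.6 mm

ET₀ = 0.30 × (0.46 × 32.6 + 8.13) = 0.30 × 23.126 = 6.9378 mm/d
ETc = Kc × ET₀ = 1.09 × 6.9378 = 7.5622 mm/d
Over 10 days: 7.5622 × 10 = 75.622 mm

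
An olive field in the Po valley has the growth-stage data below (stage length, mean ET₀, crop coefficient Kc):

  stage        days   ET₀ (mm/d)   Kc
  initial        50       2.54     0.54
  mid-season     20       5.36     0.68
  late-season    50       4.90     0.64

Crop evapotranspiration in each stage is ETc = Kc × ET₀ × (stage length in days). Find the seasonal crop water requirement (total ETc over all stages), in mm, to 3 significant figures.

initial: 0.54 × 2.54 × 50 = 68.58 mm
mid-season: 0.68 × 5.36 × 20 = 72.90 mm
late-season: 0.64 × 4.90 × 50 = 156.80 mm
Seasonal total = 298.28 mm

298 mm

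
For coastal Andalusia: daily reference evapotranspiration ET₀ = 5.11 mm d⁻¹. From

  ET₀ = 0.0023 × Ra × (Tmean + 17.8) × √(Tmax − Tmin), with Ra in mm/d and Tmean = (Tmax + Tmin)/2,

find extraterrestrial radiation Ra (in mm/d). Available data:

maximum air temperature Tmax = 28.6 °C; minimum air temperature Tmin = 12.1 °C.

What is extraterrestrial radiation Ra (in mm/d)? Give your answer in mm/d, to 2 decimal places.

Tmean = 20.35 °C; √ΔT = 4.0620
Ra = ET₀ / [0.0023 × (Tmean+17.8) × √ΔT] = 5.11 / (0.0023 × 38.15 × 4.0620) = 14.337 mm/d

14.34 mm/d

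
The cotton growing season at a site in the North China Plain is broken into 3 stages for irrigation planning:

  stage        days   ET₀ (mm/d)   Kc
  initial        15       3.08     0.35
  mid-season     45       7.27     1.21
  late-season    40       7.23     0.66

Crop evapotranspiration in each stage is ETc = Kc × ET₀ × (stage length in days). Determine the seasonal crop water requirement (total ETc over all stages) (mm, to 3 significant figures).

603 mm

initial: 0.35 × 3.08 × 15 = 16.17 mm
mid-season: 1.21 × 7.27 × 45 = 395.85 mm
late-season: 0.66 × 7.23 × 40 = 190.87 mm
Seasonal total = 602.89 mm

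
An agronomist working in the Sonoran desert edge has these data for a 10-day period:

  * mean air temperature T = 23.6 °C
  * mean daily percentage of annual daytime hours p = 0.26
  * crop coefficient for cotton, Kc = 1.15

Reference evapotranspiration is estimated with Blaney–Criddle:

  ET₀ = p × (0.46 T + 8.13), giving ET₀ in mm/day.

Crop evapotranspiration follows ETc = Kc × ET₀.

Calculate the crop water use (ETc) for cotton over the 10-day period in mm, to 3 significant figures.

56.8 mm

ET₀ = 0.26 × (0.46 × 23.6 + 8.13) = 0.26 × 18.986 = 4.9364 mm/d
ETc = Kc × ET₀ = 1.15 × 4.9364 = 5.6769 mm/d
Over 10 days: 5.6769 × 10 = 56.769 mm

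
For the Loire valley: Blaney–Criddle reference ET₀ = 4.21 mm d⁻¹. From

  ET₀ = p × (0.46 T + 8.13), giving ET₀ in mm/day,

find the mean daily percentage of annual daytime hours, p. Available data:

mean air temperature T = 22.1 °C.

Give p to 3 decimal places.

p = ET₀ / (0.46 T + 8.13) = 4.21 / (0.46 × 22.1 + 8.13) = 4.21 / 18.296 = 0.2301

0.230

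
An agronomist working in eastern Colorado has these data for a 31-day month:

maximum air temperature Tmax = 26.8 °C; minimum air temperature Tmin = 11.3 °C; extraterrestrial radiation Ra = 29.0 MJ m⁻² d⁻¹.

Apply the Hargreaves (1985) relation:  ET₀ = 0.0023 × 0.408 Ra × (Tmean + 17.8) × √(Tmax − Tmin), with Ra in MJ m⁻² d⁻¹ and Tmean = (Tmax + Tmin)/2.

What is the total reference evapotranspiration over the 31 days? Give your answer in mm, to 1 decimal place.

Tmean = (26.8 + 11.3)/2 = 19.05 °C
0.408 Ra = 0.408 × 29.0 = 11.8320 mm/d equivalent
ET₀ = 0.0023 × 11.8320 × (19.05 + 17.8) × √15.5 = 0.0023 × 11.8320 × 36.85 × 3.9370 = 3.9481 mm/d
Over 31 days: 3.9481 × 31 = 122.391 mm

122.4 mm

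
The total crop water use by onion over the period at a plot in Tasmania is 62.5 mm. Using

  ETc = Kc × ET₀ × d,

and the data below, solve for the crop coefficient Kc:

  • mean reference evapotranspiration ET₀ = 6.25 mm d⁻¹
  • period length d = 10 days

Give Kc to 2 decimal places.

ETc = Kc × ET₀ × d  ⇒  Kc = ETc / (ET₀ × d)
Kc = 62.5 / (6.25 × 10) = 62.5 / 62.50 = 1.0000

1.00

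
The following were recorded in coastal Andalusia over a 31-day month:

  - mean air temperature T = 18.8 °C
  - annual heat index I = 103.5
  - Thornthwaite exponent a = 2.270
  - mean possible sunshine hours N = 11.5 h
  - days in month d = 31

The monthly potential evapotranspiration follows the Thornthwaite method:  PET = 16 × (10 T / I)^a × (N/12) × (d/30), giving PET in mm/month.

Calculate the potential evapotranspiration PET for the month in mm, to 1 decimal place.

61.4 mm

10T/I = 10 × 18.8 / 103.5 = 1.8164
(10T/I)^a = 1.8164^2.270 = 3.8762
Uncorrected PET = 16 × 3.8762 = 62.019 mm
Correction = (N/12)(d/30) = (11.5/12)(31/30) = 0.9903
PET = 62.019 × 0.9903 = 61.417 mm/month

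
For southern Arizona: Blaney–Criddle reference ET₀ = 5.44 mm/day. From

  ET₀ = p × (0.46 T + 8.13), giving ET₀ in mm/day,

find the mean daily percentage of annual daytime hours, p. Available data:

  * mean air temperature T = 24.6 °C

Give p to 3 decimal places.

0.280

p = ET₀ / (0.46 T + 8.13) = 5.44 / (0.46 × 24.6 + 8.13) = 5.44 / 19.446 = 0.2797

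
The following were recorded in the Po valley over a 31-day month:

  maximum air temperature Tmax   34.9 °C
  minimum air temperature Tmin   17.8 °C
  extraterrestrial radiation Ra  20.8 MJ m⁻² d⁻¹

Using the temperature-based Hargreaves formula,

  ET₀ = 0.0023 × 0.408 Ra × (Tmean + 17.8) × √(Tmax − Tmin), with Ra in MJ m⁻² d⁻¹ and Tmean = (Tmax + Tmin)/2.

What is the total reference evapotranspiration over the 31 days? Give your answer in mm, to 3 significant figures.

Tmean = (34.9 + 17.8)/2 = 26.35 °C
0.408 Ra = 0.408 × 20.8 = 8.4864 mm/d equivalent
ET₀ = 0.0023 × 8.4864 × (26.35 + 17.8) × √17.1 = 0.0023 × 8.4864 × 44.15 × 4.1352 = 3.5635 mm/d
Over 31 days: 3.5635 × 31 = 110.469 mm

110 mm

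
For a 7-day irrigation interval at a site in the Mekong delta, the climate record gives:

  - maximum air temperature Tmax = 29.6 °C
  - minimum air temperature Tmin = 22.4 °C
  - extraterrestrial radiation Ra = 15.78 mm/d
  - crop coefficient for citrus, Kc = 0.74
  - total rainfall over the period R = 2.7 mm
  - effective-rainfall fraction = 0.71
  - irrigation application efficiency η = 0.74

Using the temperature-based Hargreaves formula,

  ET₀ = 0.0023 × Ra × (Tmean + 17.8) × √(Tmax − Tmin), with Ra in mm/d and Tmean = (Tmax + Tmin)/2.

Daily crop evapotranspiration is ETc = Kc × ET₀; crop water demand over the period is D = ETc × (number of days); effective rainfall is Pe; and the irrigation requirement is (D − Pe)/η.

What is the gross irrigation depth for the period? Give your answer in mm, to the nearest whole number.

Tmean = (29.6 + 22.4)/2 = 26.00 °C
ET₀ = 0.0023 × 15.78 × (26.00 + 17.8) × √7.2 = 0.0023 × 15.78 × 43.80 × 2.6833 = 4.2656 mm/d
ETc = Kc × ET₀ = 0.74 × 4.2656 = 3.1565 mm/d
Crop demand D = ETc × 7 d = 3.1565 × 7 = 22.096 mm
Pe = 0.71 × 2.7 = 1.917 mm
D − Pe = 22.096 − 1.917 = 20.179 mm
Gross irrigation = 20.179 / 0.74 = 27.269 mm

27 mm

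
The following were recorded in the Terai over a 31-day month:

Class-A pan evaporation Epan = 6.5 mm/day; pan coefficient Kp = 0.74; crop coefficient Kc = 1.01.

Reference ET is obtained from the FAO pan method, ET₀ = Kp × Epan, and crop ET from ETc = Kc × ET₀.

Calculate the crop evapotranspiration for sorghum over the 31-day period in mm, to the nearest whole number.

151 mm

ET₀ = 0.74 × 6.5 = 4.8100 mm/d
ETc = Kc × ET₀ = 1.01 × 4.8100 = 4.8581 mm/d
Over 31 days: 4.8581 × 31 = 150.601 mm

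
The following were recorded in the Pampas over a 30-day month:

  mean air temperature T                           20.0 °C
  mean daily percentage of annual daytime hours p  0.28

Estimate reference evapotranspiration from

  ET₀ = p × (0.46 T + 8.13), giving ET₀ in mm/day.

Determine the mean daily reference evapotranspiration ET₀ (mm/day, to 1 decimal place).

ET₀ = 0.28 × (0.46 × 20.0 + 8.13) = 0.28 × 17.330 = 4.8524 mm/d

4.9 mm/day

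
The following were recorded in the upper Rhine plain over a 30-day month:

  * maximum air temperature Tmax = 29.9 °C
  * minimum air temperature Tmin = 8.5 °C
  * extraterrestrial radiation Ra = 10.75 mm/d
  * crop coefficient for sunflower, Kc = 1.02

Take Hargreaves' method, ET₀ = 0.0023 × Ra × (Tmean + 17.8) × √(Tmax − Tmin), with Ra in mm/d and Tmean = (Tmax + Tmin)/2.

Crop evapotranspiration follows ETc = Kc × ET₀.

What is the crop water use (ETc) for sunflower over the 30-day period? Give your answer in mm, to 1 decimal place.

Tmean = (29.9 + 8.5)/2 = 19.20 °C
ET₀ = 0.0023 × 10.75 × (19.20 + 17.8) × √21.4 = 0.0023 × 10.75 × 37.00 × 4.6260 = 4.2320 mm/d
ETc = Kc × ET₀ = 1.02 × 4.2320 = 4.3166 mm/d
Over 30 days: 4.3166 × 30 = 129.498 mm

129.5 mm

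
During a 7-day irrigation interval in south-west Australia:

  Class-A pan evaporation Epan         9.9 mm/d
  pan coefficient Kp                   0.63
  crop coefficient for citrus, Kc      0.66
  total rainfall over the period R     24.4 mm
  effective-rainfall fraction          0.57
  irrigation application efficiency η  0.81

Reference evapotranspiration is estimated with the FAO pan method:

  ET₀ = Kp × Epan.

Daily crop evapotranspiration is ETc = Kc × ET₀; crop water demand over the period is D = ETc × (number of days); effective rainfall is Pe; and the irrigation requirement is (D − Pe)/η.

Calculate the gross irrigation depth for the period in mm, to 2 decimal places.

ET₀ = 0.63 × 9.9 = 6.2370 mm/d
ETc = Kc × ET₀ = 0.66 × 6.2370 = 4.1164 mm/d
Crop demand D = ETc × 7 d = 4.1164 × 7 = 28.815 mm
Pe = 0.57 × 24.4 = 13.908 mm
D − Pe = 28.815 − 13.908 = 14.907 mm
Gross irrigation = 14.907 / 0.81 = 18.404 mm

18.40 mm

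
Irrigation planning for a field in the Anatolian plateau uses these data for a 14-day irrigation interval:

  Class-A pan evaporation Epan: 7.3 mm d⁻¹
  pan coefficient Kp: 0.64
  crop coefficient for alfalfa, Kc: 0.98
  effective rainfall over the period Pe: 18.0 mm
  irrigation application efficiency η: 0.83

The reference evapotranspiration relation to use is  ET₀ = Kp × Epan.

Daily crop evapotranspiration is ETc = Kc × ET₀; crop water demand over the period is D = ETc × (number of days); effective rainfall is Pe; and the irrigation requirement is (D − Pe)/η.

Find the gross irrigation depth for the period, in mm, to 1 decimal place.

55.5 mm

ET₀ = 0.64 × 7.3 = 4.6720 mm/d
ETc = Kc × ET₀ = 0.98 × 4.6720 = 4.5786 mm/d
Crop demand D = ETc × 14 d = 4.5786 × 14 = 64.100 mm
D − Pe = 64.100 − 18.0 = 46.100 mm
Gross irrigation = 46.100 / 0.83 = 55.542 mm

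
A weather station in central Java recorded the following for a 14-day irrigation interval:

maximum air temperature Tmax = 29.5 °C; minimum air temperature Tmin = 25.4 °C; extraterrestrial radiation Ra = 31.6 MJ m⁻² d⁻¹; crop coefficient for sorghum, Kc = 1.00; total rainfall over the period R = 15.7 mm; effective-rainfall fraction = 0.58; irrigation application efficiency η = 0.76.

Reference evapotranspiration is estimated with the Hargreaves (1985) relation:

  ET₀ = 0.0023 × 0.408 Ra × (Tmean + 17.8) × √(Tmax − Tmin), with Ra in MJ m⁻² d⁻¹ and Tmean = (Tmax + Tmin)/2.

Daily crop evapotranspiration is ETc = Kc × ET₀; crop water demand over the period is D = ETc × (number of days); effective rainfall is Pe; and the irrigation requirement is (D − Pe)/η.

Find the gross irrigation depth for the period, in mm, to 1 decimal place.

Tmean = (29.5 + 25.4)/2 = 27.45 °C
0.408 Ra = 0.408 × 31.6 = 12.8928 mm/d equivalent
ET₀ = 0.0023 × 12.8928 × (27.45 + 17.8) × √4.1 = 0.0023 × 12.8928 × 45.25 × 2.0248 = 2.7169 mm/d
ETc = Kc × ET₀ = 1.00 × 2.7169 = 2.7169 mm/d
Crop demand D = ETc × 14 d = 2.7169 × 14 = 38.037 mm
Pe = 0.58 × 15.7 = 9.106 mm
D − Pe = 38.037 − 9.106 = 28.931 mm
Gross irrigation = 28.931 / 0.76 = 38.067 mm

38.1 mm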